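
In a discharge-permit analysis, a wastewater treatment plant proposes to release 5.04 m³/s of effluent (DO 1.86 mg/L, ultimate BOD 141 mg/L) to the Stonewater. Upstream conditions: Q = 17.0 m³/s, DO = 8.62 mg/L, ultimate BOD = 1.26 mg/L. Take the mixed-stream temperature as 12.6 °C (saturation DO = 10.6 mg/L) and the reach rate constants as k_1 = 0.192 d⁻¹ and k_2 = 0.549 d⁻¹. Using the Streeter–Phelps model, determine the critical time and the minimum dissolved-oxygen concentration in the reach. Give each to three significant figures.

Mixed DO = (17.0×8.62 + 5.04×1.86)/(17.0+5.04) = 155.9/22.04 = 7.074 mg/L.
Mixed L₀ = (17.0×1.26 + 5.04×141)/(22.04) = 732.1/22.04 = 33.22 mg/L.
Initial deficit D₀ = C_s − DO₀ = 10.6 − 7.074 = 3.526 mg/L.
t_c = (1/0.3570) ln[(0.549/0.192)(1 − 3.526×0.3570/(0.192×33.22))] = 2.801 × ln(2.295) = 2.327 d.
D_c = (0.192/0.549) × 33.22 × e^(−0.192×2.327) = 0.3497 × 33.22 × 0.6397 = 7.431 mg/L.
Minimum DO = 10.6 − 7.431 = 3.169 mg/L.

t_c ≈ 2.33 d; minimum DO ≈ 3.17 mg/L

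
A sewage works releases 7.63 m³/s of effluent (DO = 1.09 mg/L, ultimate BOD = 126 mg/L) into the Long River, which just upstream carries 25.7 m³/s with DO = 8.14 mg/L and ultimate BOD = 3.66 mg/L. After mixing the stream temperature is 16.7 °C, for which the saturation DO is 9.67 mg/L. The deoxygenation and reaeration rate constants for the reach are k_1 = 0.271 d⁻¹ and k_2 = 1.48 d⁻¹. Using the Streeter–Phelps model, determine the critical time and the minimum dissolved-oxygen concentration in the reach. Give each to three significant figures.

t_c ≈ 0.920 d; minimum DO ≈ 5.15 mg/L

Mixed DO = (25.7×8.14 + 7.63×1.09)/(25.7+7.63) = 217.5/33.33 = 6.526 mg/L.
Mixed L₀ = (25.7×3.66 + 7.63×126)/(33.33) = 1055/33.33 = 31.67 mg/L.
Initial deficit D₀ = C_s − DO₀ = 9.67 − 6.526 = 3.144 mg/L.
t_c = (1/1.209) ln[(1.48/0.271)(1 − 3.144×1.209/(0.271×31.67))] = 0.8271 × ln(3.042) = 0.9203 d.
D_c = (0.271/1.48) × 31.67 × e^(−0.271×0.9203) = 0.1831 × 31.67 × 0.7793 = 4.519 mg/L.
Minimum DO = 9.67 − 4.519 = 5.151 mg/L.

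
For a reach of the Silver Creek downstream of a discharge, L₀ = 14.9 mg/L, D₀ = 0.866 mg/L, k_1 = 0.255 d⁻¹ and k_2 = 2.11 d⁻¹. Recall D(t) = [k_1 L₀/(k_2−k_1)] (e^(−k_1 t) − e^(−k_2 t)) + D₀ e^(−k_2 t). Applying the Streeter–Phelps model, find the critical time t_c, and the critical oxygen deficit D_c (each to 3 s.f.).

t_c ≈ 0.843 d; D_c ≈ 1.45 mg/L

t_c = [1/(k_2−k_1)] ln[(k_2/k_1)(1 − D₀(k_2−k_1)/(k_1 L₀))]
= [1/(2.11−0.255)] ln[(2.11/0.255)(1 − 0.866×1.855/(0.255×14.9))]
= (1/1.855) ln[8.275 × 0.5772] = 0.5391 × ln(4.776) = 0.5391 × 1.564 = 0.8429 d.
D_c = (k_1/k_2) L₀ e^(−k_1 t_c) = (0.255/2.11) × 14.9 × e^(−0.255×0.8429) = 0.1209 × 14.9 × 0.8066 = 1.452 mg/L.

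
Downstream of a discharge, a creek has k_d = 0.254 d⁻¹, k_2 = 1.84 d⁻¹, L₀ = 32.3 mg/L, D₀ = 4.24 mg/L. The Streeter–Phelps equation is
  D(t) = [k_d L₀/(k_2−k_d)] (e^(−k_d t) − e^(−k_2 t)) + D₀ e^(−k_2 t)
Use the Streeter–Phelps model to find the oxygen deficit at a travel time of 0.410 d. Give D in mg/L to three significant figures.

D ≈ 4.22 mg/L

k_d L₀/(k_2−k_d) = 0.254×32.3/(1.84−0.254) = 8.204/1.586 = 5.173 mg/L.
e^(−k_d t) = e^(−0.254×0.4100) = 0.9011; e^(−k_2 t) = e^(−1.84×0.4100) = 0.4703.
D = 5.173 × (0.9011 − 0.4703) + 4.24 × 0.4703 = 2.229 + 1.994 = 4.223 mg/L.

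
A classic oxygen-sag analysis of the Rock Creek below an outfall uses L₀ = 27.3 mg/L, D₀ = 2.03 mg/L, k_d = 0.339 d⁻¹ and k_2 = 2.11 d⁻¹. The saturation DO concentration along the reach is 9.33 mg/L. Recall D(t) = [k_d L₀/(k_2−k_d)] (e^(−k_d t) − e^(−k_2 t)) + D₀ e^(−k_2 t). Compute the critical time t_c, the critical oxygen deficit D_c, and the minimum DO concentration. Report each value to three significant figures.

At the critical point dD/dt = 0, so k_d L₀ e^(−k_d t) = k_2 D. Substituting D(t) from the Streeter–Phelps equation and solving for t gives
t_c = ln[(k_2/k_d)(1 − D₀(k_2−k_d)/(k_d L₀))] / (k_2−k_d).
Here k_2−k_d = 1.771 d⁻¹ and 1 − D₀(k_2−k_d)/(k_d L₀) = 1 − 2.03×1.771/(0.339×27.3) = 0.6115, so
t_c = ln(6.224 × 0.6115) / 1.771 = 1.337 / 1.771 = 0.7547 d.
L(t_c) = L₀ e^(−k_d t_c) = 27.3 × 0.7743 = 21.14 mg/L, and at the critical point k_2 D_c = k_d L, so D_c = (0.339/2.11) × 21.14 = 3.396 mg/L.
Minimum DO = C_s − D_c = 9.33 − 3.396 = 5.934 mg/L.

t_c ≈ 0.755 d; D_c ≈ 3.40 mg/L; min DO ≈ 5.93 mg/L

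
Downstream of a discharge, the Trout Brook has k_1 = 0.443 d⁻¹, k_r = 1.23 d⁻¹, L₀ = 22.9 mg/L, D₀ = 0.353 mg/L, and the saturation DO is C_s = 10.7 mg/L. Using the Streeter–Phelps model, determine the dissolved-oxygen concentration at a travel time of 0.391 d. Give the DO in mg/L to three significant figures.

DO ≈ 7.61 mg/L

k_1 L₀/(k_r−k_1) = 0.443×22.9/(1.23−0.443) = 10.14/0.7870 = 12.89 mg/L.
e^(−k_1 t) = e^(−0.443×0.3910) = 0.8410; e^(−k_r t) = e^(−1.23×0.3910) = 0.6182.
D = 12.89 × (0.8410 − 0.6182) + 0.353 × 0.6182 = 2.871 + 0.2182 = 3.090 mg/L.
DO = C_s − D = 10.7 − 3.090 = 7.610 mg/L.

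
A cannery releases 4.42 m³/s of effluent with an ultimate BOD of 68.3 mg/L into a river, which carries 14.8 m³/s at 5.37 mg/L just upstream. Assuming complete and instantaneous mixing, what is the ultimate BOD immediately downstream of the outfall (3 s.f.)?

19.8 mg/L

Flow-weighted mixing: C = (Q_r C_r + Q_w C_w)/(Q_r + Q_w)
= (14.8×5.37 + 4.42×68.3)/(14.8 + 4.42) = 381.4/19.22 = 19.84 mg/L.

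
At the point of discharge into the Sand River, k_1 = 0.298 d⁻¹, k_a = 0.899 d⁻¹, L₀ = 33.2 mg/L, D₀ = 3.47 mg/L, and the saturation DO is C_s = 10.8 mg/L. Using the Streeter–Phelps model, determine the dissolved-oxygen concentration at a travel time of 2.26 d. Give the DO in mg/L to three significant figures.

k_1 L₀/(k_a−k_1) = 0.298×33.2/(0.899−0.298) = 9.894/0.6010 = 16.46 mg/L.
e^(−k_1 t) = e^(−0.298×2.260) = 0.5099; e^(−k_a t) = e^(−0.899×2.260) = 0.1311.
D = 16.46 × (0.5099 − 0.1311) + 3.47 × 0.1311 = 6.236 + 0.4549 = 6.691 mg/L.
DO = C_s − D = 10.8 − 6.691 = 4.109 mg/L.

DO ≈ 4.11 mg/L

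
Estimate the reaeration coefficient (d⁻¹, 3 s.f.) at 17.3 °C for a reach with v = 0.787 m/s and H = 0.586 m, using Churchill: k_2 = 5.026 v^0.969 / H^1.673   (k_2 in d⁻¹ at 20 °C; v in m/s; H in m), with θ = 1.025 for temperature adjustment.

k_2 ≈ 9.12 d⁻¹

k_2(20) = 5.026 × 0.787^0.969 / 0.586^1.673 = 5.026 × 0.7929 / 0.4090 = 9.744 d⁻¹.
k_2(17.3) = 9.744 × 1.025^(17.3−20) = 9.744 × 0.9355 = 9.115 d⁻¹.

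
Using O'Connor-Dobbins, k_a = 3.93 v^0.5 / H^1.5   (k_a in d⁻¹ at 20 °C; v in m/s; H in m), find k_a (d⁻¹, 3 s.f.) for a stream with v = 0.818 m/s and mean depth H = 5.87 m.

k_a ≈ 0.250 d⁻¹

k_a = 3.93 × 0.818^0.5 / 5.87^1.5 = 3.93 × 0.9044 / 14.22 = 0.2499 d⁻¹.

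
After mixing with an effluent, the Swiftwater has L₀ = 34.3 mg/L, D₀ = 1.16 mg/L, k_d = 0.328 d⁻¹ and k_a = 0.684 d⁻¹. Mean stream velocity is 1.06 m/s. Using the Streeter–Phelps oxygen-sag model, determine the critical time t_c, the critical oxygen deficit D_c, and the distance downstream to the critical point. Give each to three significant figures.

With k_a/k_d = 2.085 and 1 − D₀(k_a−k_d)/(k_d L₀) = 0.9633,
t_c = ln(2.085 × 0.9633) / (0.684 − 0.328) = ln(2.009) / 0.3560 = 0.6975/0.3560 = 1.959 d.
D_c = (k_d/k_a) L₀ e^(−k_d t_c) = (0.328/0.684) × 34.3 × e^(−0.328×1.959) = 0.4795 × 34.3 × 0.5259 = 8.650 mg/L.
x_c = v t_c = 1.06 m/s × 1.959 d × 86400 s/d = 179400 m ≈ 179 km.

t_c ≈ 1.96 d; D_c ≈ 8.65 mg/L; x_c ≈ 179 km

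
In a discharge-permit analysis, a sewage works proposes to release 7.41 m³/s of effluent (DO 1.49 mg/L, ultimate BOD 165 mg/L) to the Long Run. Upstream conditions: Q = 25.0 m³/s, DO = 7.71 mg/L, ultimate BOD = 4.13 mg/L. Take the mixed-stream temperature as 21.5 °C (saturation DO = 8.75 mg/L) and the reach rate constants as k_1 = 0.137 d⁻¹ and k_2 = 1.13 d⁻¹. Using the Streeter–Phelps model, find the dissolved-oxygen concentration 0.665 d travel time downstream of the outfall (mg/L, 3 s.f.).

Mixed DO = (25.0×7.71 + 7.41×1.49)/(25.0+7.41) = 203.8/32.41 = 6.288 mg/L.
Mixed L₀ = (25.0×4.13 + 7.41×165)/(32.41) = 1326/32.41 = 40.91 mg/L.
Initial deficit D₀ = C_s − DO₀ = 8.75 − 6.288 = 2.462 mg/L.
D(0.665) = [0.137×40.91/(1.13−0.137)](e^(−0.137×0.665) − e^(−1.13×0.665)) + 2.462 e^(−1.13×0.665)
= 5.644 × (0.9129 − 0.4717) + 2.462 × 0.4717 = 3.652 mg/L.
DO = 8.75 − 3.652 = 5.098 mg/L.

DO ≈ 5.10 mg/L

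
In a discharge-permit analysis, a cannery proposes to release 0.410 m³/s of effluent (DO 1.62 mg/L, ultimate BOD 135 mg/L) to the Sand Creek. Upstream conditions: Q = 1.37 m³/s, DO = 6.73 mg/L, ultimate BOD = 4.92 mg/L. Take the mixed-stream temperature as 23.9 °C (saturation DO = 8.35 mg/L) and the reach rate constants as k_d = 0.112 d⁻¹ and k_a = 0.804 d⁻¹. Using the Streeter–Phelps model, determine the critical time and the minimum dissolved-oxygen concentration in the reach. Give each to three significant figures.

t_c ≈ 1.86 d; minimum DO ≈ 4.40 mg/L

Mixed DO = (1.37×6.73 + 0.410×1.62)/(1.37+0.410) = 9.884/1.780 = 5.553 mg/L.
Mixed L₀ = (1.37×4.92 + 0.410×135)/(1.780) = 62.09/1.780 = 34.88 mg/L.
Initial deficit D₀ = C_s − DO₀ = 8.35 − 5.553 = 2.797 mg/L.
t_c = (1/0.6920) ln[(0.804/0.112)(1 − 2.797×0.6920/(0.112×34.88))] = 1.445 × ln(3.622) = 1.860 d.
D_c = (0.112/0.804) × 34.88 × e^(−0.112×1.860) = 0.1393 × 34.88 × 0.8120 = 3.945 mg/L.
Minimum DO = 8.35 − 3.945 = 4.405 mg/L.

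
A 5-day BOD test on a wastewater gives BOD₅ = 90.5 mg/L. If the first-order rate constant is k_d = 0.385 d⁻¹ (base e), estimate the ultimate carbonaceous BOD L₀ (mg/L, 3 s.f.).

BOD₅ = L₀(1 − e^(−5k_d)) ⇒ L₀ = BOD₅ / (1 − e^(−5×0.385))
= 90.5 / (1 − 0.1459) = 90.5 / 0.8541 = 106.0 mg/L.

L₀ ≈ 106 mg/L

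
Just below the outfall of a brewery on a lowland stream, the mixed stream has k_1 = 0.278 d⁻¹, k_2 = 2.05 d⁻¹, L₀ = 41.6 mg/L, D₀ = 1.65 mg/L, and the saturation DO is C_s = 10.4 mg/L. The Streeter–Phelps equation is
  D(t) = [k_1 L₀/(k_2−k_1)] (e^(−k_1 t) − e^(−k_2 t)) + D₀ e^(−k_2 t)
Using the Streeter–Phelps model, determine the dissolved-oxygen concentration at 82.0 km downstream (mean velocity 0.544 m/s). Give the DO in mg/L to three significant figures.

DO ≈ 6.52 mg/L

Travel time t = x/v = 82.0 km / (0.544 m/s) = 82000 m / 0.544 m/s = 150700 s = 1.745 d.
k_1 L₀/(k_2−k_1) = 0.278×41.6/(2.05−0.278) = 11.56/1.772 = 6.526 mg/L.
e^(−k_1 t) = e^(−0.278×1.745) = 0.6157; e^(−k_2 t) = e^(−2.05×1.745) = 0.02797.
D = 6.526 × (0.6157 − 0.02797) + 1.65 × 0.02797 = 3.836 + 0.04616 = 3.882 mg/L.
DO = C_s − D = 10.4 − 3.882 = 6.518 mg/L.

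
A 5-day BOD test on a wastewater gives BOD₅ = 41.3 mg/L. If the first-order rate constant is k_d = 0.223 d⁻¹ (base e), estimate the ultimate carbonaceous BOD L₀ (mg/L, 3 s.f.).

L₀ ≈ 61.5 mg/L

BOD₅ = L₀(1 − e^(−5k_d)) ⇒ L₀ = BOD₅ / (1 − e^(−5×0.223))
= 41.3 / (1 − 0.3279) = 41.3 / 0.6721 = 61.45 mg/L.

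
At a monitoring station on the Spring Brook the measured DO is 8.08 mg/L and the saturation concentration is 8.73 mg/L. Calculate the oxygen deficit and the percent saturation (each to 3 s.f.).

D = C_s − C = 8.73 − 8.08 = 0.650 mg/L.
% saturation = 8.08/8.73 × 100 = 92.6 %.

D ≈ 0.650 mg/L; 92.6 % saturation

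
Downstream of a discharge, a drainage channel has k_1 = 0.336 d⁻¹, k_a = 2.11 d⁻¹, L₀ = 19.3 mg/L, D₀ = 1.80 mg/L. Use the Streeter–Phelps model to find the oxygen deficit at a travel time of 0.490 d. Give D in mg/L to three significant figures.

k_1 L₀/(k_a−k_1) = 0.336×19.3/(2.11−0.336) = 6.485/1.774 = 3.655 mg/L.
e^(−k_1 t) = e^(−0.336×0.4900) = 0.8482; e^(−k_a t) = e^(−2.11×0.4900) = 0.3556.
D = 3.655 × (0.8482 − 0.3556) + 1.80 × 0.3556 = 1.801 + 0.6401 = 2.441 mg/L.

D ≈ 2.44 mg/L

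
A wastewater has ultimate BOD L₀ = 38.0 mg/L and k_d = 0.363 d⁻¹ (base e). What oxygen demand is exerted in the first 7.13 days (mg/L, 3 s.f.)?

y_t = L₀(1 − e^(−k_d t)) = 38.0 × (1 − e^(−0.363×7.13))
= 38.0 × (1 − 0.07516) = 38.0 × 0.9248 = 35.14 mg/L.

y ≈ 35.1 mg/L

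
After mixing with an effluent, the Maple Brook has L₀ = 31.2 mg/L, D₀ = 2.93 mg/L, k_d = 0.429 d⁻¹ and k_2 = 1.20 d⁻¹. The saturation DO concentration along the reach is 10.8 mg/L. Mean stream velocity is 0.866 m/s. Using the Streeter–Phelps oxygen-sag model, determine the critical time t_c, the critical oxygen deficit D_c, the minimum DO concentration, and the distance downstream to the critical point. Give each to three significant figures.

t_c ≈ 1.09 d; D_c ≈ 6.97 mg/L; min DO ≈ 3.83 mg/L; x_c ≈ 81.9 km

At the critical point dD/dt = 0, so k_d L₀ e^(−k_d t) = k_2 D. Substituting D(t) from the Streeter–Phelps equation and solving for t gives
t_c = ln[(k_2/k_d)(1 − D₀(k_2−k_d)/(k_d L₀))] / (k_2−k_d).
Here k_2−k_d = 0.7710 d⁻¹ and 1 − D₀(k_2−k_d)/(k_d L₀) = 1 − 2.93×0.7710/(0.429×31.2) = 0.8312, so
t_c = ln(2.797 × 0.8312) / 0.7710 = 0.8438 / 0.7710 = 1.094 d.
D_c = (k_d/k_2) L₀ e^(−k_d t_c) = (0.429/1.20) × 31.2 × e^(−0.429×1.094) = 0.3575 × 31.2 × 0.6253 = 6.975 mg/L.
Minimum DO = C_s − D_c = 10.8 − 6.975 = 3.825 mg/L.
x_c = v t_c = 0.866 m/s × 1.094 d × 86400 s/d = 81880 m ≈ 81.9 km.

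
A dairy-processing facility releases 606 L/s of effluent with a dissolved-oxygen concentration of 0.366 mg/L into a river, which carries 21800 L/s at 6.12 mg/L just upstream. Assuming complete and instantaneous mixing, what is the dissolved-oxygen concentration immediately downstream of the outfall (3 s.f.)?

Flow-weighted mixing: C = (Q_r C_r + Q_w C_w)/(Q_r + Q_w)
= (21800×6.12 + 606×0.366)/(21800 + 606) = 133600/22410 = 5.964 mg/L.

5.96 mg/L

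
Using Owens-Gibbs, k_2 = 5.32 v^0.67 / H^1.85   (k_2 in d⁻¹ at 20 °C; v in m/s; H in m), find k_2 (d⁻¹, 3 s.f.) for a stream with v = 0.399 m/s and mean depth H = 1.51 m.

k_2 = 5.32 × 0.399^0.67 / 1.51^1.85 = 5.32 × 0.5403 / 2.143 = 1.341 d⁻¹.

k_2 ≈ 1.34 d⁻¹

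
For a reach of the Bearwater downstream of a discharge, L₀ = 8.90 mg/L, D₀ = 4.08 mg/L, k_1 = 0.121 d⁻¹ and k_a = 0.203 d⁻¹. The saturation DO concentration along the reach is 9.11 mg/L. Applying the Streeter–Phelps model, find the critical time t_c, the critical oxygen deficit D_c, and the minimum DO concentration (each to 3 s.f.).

t_c ≈ 1.77 d; D_c ≈ 4.28 mg/L; min DO ≈ 4.83 mg/L

t_c = [1/(k_a−k_1)] ln[(k_a/k_1)(1 − D₀(k_a−k_1)/(k_1 L₀))]
= [1/(0.203−0.121)] ln[(0.203/0.121)(1 − 4.08×0.08200/(0.121×8.90))]
= (1/0.08200) ln[1.678 × 0.6893] = 12.20 × ln(1.156) = 12.20 × 0.1454 = 1.773 d.
D_c = (k_1/k_a) L₀ e^(−k_1 t_c) = (0.121/0.203) × 8.90 × e^(−0.121×1.773) = 0.5961 × 8.90 × 0.8069 = 4.281 mg/L.
Minimum DO = C_s − D_c = 9.11 − 4.281 = 4.829 mg/L.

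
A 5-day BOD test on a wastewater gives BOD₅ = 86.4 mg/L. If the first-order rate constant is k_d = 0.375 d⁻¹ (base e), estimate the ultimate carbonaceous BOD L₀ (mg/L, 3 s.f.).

L₀ ≈ 102 mg/L

BOD₅ = L₀(1 − e^(−5k_d)) ⇒ L₀ = BOD₅ / (1 − e^(−5×0.375))
= 86.4 / (1 − 0.1534) = 86.4 / 0.8466 = 102.0 mg/L.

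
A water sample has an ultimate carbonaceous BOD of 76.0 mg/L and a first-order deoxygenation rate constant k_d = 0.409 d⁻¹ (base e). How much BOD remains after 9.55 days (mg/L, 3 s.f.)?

L ≈ 1.53 mg/L

L_t = L₀ e^(−k_d t) = 76.0 × e^(−0.409×9.55) = 76.0 × 0.02012 = 1.529 mg/L.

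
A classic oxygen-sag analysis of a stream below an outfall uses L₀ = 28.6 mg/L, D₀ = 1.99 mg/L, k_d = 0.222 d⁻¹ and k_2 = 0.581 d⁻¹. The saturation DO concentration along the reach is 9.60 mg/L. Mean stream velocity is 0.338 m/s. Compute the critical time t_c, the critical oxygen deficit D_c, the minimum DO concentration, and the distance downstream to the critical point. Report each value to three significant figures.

t_c ≈ 2.35 d; D_c ≈ 6.49 mg/L; min DO ≈ 3.11 mg/L; x_c ≈ 68.6 km

t_c = [1/(k_2−k_d)] ln[(k_2/k_d)(1 − D₀(k_2−k_d)/(k_d L₀))]
= [1/(0.581−0.222)] ln[(0.581/0.222)(1 − 1.99×0.3590/(0.222×28.6))]
= (1/0.3590) ln[2.617 × 0.8875] = 2.786 × ln(2.323) = 2.786 × 0.8427 = 2.347 d.
L(t_c) = L₀ e^(−k_d t_c) = 28.6 × 0.5939 = 16.98 mg/L, and at the critical point k_2 D_c = k_d L, so D_c = (0.222/0.581) × 16.98 = 6.490 mg/L.
Minimum DO = C_s − D_c = 9.60 − 6.490 = 3.110 mg/L.
x_c = v t_c = 0.338 m/s × 2.347 d × 86400 s/d = 68550 m ≈ 68.6 km.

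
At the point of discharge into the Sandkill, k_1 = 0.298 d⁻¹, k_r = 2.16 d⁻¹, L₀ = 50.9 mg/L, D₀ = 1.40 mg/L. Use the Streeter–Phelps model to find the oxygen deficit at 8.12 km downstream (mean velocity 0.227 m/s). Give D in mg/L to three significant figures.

Travel time t = x/v = 8.12 km / (0.227 m/s) = 8120 m / 0.227 m/s = 35770 s = 0.4140 d.
k_1 L₀/(k_r−k_1) = 0.298×50.9/(2.16−0.298) = 15.17/1.862 = 8.146 mg/L.
e^(−k_1 t) = e^(−0.298×0.4140) = 0.8839; e^(−k_r t) = e^(−2.16×0.4140) = 0.4089.
D = 8.146 × (0.8839 − 0.4089) + 1.40 × 0.4089 = 3.870 + 0.5725 = 4.442 mg/L.

D ≈ 4.44 mg/L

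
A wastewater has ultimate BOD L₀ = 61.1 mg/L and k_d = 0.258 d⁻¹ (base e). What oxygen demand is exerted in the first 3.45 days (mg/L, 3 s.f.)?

y ≈ 36.0 mg/L

y_t = L₀(1 − e^(−k_d t)) = 61.1 × (1 − e^(−0.258×3.45))
= 61.1 × (1 − 0.4106) = 61.1 × 0.5894 = 36.01 mg/L.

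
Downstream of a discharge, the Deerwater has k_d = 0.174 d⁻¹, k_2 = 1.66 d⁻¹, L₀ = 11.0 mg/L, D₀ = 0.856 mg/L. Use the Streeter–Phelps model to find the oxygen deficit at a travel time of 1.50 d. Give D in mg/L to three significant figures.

k_d L₀/(k_2−k_d) = 0.174×11.0/(1.66−0.174) = 1.914/1.486 = 1.288 mg/L.
e^(−k_d t) = e^(−0.174×1.500) = 0.7703; e^(−k_2 t) = e^(−1.66×1.500) = 0.08291.
D = 1.288 × (0.7703 − 0.08291) + 0.856 × 0.08291 = 0.8853 + 0.07097 = 0.9563 mg/L.

D ≈ 0.956 mg/L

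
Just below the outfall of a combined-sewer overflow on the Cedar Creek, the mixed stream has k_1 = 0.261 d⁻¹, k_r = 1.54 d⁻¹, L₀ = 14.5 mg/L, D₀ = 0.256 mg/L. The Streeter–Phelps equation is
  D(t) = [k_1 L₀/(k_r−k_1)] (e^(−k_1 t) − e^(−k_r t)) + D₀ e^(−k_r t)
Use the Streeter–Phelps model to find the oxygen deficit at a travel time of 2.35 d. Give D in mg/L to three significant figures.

D ≈ 1.53 mg/L

k_1 L₀/(k_r−k_1) = 0.261×14.5/(1.54−0.261) = 3.784/1.279 = 2.959 mg/L.
e^(−k_1 t) = e^(−0.261×2.350) = 0.5415; e^(−k_r t) = e^(−1.54×2.350) = 0.02681.
D = 2.959 × (0.5415 − 0.02681) + 0.256 × 0.02681 = 1.523 + 0.006863 = 1.530 mg/L.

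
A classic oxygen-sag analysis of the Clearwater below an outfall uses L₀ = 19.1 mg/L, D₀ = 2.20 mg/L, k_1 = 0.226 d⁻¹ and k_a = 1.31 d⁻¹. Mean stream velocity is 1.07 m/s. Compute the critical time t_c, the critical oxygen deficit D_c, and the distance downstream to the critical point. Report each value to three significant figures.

t_c ≈ 0.879 d; D_c ≈ 2.70 mg/L; x_c ≈ 81.3 km

t_c = [1/(k_a−k_1)] ln[(k_a/k_1)(1 − D₀(k_a−k_1)/(k_1 L₀))]
= [1/(1.31−0.226)] ln[(1.31/0.226)(1 − 2.20×1.084/(0.226×19.1))]
= (1/1.084) ln[5.796 × 0.4475] = 0.9225 × ln(2.594) = 0.9225 × 0.9532 = 0.8794 d.
D_c = (k_1/k_a) L₀ e^(−k_1 t_c) = (0.226/1.31) × 19.1 × e^(−0.226×0.8794) = 0.1725 × 19.1 × 0.8198 = 2.701 mg/L.
x_c = v t_c = 1.07 m/s × 0.8794 d × 86400 s/d = 81300 m ≈ 81.3 km.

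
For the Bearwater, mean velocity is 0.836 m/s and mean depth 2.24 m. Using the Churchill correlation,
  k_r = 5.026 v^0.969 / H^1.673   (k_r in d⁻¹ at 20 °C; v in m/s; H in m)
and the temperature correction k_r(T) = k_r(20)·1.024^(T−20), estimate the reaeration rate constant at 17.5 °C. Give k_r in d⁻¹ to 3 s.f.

k_r(20) = 5.026 × 0.836^0.969 / 2.24^1.673 = 5.026 × 0.8407 / 3.854 = 1.096 d⁻¹.
k_r(17.5) = 1.096 × 1.024^(17.5−20) = 1.096 × 0.9424 = 1.033 d⁻¹.

k_r ≈ 1.03 d⁻¹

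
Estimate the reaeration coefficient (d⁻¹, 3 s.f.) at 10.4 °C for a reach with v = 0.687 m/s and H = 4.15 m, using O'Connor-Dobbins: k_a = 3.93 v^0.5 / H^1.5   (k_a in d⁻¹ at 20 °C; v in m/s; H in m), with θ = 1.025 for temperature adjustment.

k_a ≈ 0.304 d⁻¹

k_a(20) = 3.93 × 0.687^0.5 / 4.15^1.5 = 3.93 × 0.8289 / 8.454 = 0.3853 d⁻¹.
k_a(10.4) = 0.3853 × 1.025^(10.4−20) = 0.3853 × 0.7890 = 0.3040 d⁻¹.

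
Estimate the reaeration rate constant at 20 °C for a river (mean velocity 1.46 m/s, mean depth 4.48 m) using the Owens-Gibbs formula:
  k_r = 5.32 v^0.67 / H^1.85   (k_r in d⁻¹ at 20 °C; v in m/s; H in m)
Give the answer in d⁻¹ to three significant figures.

k_r ≈ 0.428 d⁻¹

k_r = 5.32 × 1.46^0.67 / 4.48^1.85 = 5.32 × 1.289 / 16.03 = 0.4277 d⁻¹.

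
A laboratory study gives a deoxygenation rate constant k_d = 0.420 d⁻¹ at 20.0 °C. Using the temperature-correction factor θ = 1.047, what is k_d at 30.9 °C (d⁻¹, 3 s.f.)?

k_d(T₂) = k_d(T₁) · θ^(T₂−T₁) = 0.420 × 1.047^(30.9−20.0)
= 0.420 × 1.047^10.9 = 0.420 × 1.650 = 0.6929 d⁻¹.

k_d ≈ 0.693 d⁻¹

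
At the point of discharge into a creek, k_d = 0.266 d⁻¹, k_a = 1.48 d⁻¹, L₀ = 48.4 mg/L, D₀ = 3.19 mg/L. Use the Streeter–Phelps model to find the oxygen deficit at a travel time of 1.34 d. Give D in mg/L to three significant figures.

k_d L₀/(k_a−k_d) = 0.266×48.4/(1.48−0.266) = 12.87/1.214 = 10.60 mg/L.
e^(−k_d t) = e^(−0.266×1.340) = 0.7002; e^(−k_a t) = e^(−1.48×1.340) = 0.1376.
D = 10.60 × (0.7002 − 0.1376) + 3.19 × 0.1376 = 5.966 + 0.4390 = 6.405 mg/L.

D ≈ 6.40 mg/L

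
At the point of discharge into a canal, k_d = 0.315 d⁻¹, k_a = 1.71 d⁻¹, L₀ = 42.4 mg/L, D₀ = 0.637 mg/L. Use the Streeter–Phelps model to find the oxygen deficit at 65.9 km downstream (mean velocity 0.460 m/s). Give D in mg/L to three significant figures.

Travel time t = x/v = 65.9 km / (0.460 m/s) = 65900 m / 0.460 m/s = 143300 s = 1.658 d.
k_d L₀/(k_a−k_d) = 0.315×42.4/(1.71−0.315) = 13.36/1.395 = 9.574 mg/L.
e^(−k_d t) = e^(−0.315×1.658) = 0.5932; e^(−k_a t) = e^(−1.71×1.658) = 0.05870.
D = 9.574 × (0.5932 − 0.05870) + 0.637 × 0.05870 = 5.117 + 0.03739 = 5.154 mg/L.

D ≈ 5.15 mg/L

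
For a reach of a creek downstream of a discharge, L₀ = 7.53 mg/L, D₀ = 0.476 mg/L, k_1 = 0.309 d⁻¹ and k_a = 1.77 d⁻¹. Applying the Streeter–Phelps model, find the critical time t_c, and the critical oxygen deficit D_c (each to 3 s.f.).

t_c ≈ 0.952 d; D_c ≈ 0.980 mg/L

With k_a/k_1 = 5.728 and 1 − D₀(k_a−k_1)/(k_1 L₀) = 0.7011,
t_c = ln(5.728 × 0.7011) / (1.77 − 0.309) = ln(4.016) / 1.461 = 1.390/1.461 = 0.9516 d.
D_c = (k_1/k_a) L₀ e^(−k_1 t_c) = (0.309/1.77) × 7.53 × e^(−0.309×0.9516) = 0.1746 × 7.53 × 0.7452 = 0.9797 mg/L.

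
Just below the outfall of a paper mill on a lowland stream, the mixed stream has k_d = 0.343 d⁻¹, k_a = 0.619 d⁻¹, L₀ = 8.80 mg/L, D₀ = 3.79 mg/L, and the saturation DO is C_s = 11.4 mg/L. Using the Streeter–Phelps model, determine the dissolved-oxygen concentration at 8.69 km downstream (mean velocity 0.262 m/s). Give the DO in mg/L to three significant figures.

Travel time t = x/v = 8.69 km / (0.262 m/s) = 8690 m / 0.262 m/s = 33170 s = 0.3839 d.
k_d L₀/(k_a−k_d) = 0.343×8.80/(0.619−0.343) = 3.018/0.2760 = 10.94 mg/L.
e^(−k_d t) = e^(−0.343×0.3839) = 0.8766; e^(−k_a t) = e^(−0.619×0.3839) = 0.7885.
D = 10.94 × (0.8766 − 0.7885) + 3.79 × 0.7885 = 0.9638 + 2.988 = 3.952 mg/L.
DO = C_s − D = 11.4 − 3.952 = 7.448 mg/L.

DO ≈ 7.45 mg/L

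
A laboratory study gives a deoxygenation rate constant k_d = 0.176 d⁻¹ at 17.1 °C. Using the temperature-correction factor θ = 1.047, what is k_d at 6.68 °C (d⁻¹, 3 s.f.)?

k_d(T₂) = k_d(T₁) · θ^(T₂−T₁) = 0.176 × 1.047^(6.68−17.1)
= 0.176 × 1.047^-10.4 = 0.176 × 0.6197 = 0.1091 d⁻¹.

k_d ≈ 0.109 d⁻¹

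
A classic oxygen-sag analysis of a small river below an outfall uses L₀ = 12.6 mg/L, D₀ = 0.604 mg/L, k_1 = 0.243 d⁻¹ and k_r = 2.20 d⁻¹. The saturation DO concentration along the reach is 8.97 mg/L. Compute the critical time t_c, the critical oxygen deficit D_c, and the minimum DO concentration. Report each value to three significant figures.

t_c ≈ 0.876 d; D_c ≈ 1.12 mg/L; min DO ≈ 7.85 mg/L

t_c = [1/(k_r−k_1)] ln[(k_r/k_1)(1 − D₀(k_r−k_1)/(k_1 L₀))]
= [1/(2.20−0.243)] ln[(2.20/0.243)(1 − 0.604×1.957/(0.243×12.6))]
= (1/1.957) ln[9.053 × 0.6139] = 0.5110 × ln(5.558) = 0.5110 × 1.715 = 0.8765 d.
D_c = (k_1/k_r) L₀ e^(−k_1 t_c) = (0.243/2.20) × 12.6 × e^(−0.243×0.8765) = 0.1105 × 12.6 × 0.8082 = 1.125 mg/L.
Minimum DO = C_s − D_c = 8.97 − 1.125 = 7.845 mg/L.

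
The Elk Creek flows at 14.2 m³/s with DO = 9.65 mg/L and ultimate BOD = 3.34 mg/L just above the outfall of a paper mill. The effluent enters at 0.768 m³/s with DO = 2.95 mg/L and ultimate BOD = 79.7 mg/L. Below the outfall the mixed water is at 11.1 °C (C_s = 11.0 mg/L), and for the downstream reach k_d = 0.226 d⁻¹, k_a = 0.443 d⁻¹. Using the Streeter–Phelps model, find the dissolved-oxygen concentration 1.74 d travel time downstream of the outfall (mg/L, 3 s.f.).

DO ≈ 8.61 mg/L

Mixed DO = (14.2×9.65 + 0.768×2.95)/(14.2+0.768) = 139.3/14.97 = 9.306 mg/L.
Mixed L₀ = (14.2×3.34 + 0.768×79.7)/(14.97) = 108.6/14.97 = 7.258 mg/L.
Initial deficit D₀ = C_s − DO₀ = 11.0 − 9.306 = 1.694 mg/L.
D(1.74) = [0.226×7.258/(0.443−0.226)](e^(−0.226×1.74) − e^(−0.443×1.74)) + 1.694 e^(−0.443×1.74)
= 7.559 × (0.6749 − 0.4626) + 1.694 × 0.4626 = 2.388 mg/L.
DO = 11.0 − 2.388 = 8.612 mg/L.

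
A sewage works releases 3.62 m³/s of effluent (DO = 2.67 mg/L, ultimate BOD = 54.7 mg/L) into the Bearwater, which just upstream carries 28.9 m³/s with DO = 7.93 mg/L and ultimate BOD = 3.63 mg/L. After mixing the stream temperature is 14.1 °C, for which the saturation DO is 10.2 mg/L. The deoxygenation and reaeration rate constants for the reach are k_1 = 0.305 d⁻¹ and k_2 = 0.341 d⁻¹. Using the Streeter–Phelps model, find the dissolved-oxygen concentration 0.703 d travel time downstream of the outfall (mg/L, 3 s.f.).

Mixed DO = (28.9×7.93 + 3.62×2.67)/(28.9+3.62) = 238.8/32.52 = 7.344 mg/L.
Mixed L₀ = (28.9×3.63 + 3.62×54.7)/(32.52) = 302.9/32.52 = 9.315 mg/L.
Initial deficit D₀ = C_s − DO₀ = 10.2 − 7.344 = 2.856 mg/L.
D(0.703) = [0.305×9.315/(0.341−0.305)](e^(−0.305×0.703) − e^(−0.341×0.703)) + 2.856 e^(−0.341×0.703)
= 78.92 × (0.8070 − 0.7868) + 2.856 × 0.7868 = 3.838 mg/L.
DO = 10.2 − 3.838 = 6.362 mg/L.

DO ≈ 6.36 mg/L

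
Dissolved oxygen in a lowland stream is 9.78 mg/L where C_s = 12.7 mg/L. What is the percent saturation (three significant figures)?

% saturation = C/C_s × 100 = 9.78/12.7 × 100 = 77.0 %.

77.0 % saturation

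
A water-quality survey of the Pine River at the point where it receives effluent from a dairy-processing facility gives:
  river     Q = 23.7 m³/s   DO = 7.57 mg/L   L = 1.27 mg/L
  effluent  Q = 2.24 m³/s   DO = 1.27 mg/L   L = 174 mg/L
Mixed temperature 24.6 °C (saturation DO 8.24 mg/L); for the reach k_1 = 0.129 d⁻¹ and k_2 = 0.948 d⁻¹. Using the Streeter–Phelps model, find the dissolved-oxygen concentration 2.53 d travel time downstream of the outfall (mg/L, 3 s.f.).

Mixed DO = (23.7×7.57 + 2.24×1.27)/(23.7+2.24) = 182.3/25.94 = 7.026 mg/L.
Mixed L₀ = (23.7×1.27 + 2.24×174)/(25.94) = 419.9/25.94 = 16.19 mg/L.
Initial deficit D₀ = C_s − DO₀ = 8.24 − 7.026 = 1.214 mg/L.
D(2.53) = [0.129×16.19/(0.948−0.129)](e^(−0.129×2.53) − e^(−0.948×2.53)) + 1.214 e^(−0.948×2.53)
= 2.549 × (0.7215 − 0.09086) + 1.214 × 0.09086 = 1.718 mg/L.
DO = 8.24 − 1.718 = 6.522 mg/L.

DO ≈ 6.52 mg/L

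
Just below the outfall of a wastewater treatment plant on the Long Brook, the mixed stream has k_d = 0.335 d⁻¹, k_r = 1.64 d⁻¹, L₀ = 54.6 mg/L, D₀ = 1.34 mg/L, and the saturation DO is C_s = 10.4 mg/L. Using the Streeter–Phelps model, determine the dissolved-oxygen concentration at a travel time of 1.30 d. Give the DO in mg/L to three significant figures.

DO ≈ 2.84 mg/L

k_d L₀/(k_r−k_d) = 0.335×54.6/(1.64−0.335) = 18.29/1.305 = 14.02 mg/L.
e^(−k_d t) = e^(−0.335×1.300) = 0.6469; e^(−k_r t) = e^(−1.64×1.300) = 0.1186.
D = 14.02 × (0.6469 − 0.1186) + 1.34 × 0.1186 = 7.405 + 0.1589 = 7.564 mg/L.
DO = C_s − D = 10.4 − 7.564 = 2.836 mg/L.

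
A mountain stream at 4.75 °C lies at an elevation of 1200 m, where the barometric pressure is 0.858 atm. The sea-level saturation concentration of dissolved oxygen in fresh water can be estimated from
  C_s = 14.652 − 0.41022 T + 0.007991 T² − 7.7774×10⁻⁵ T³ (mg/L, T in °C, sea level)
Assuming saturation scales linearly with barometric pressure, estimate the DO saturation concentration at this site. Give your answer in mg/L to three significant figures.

At sea level: C_s = 14.652 − 0.41022×4.75 + 0.007991×4.75² − 7.7774×10⁻⁵×4.75³ = 12.88 mg/L.
Pressure correction: C_s' = 12.88 × 0.858 = 11.05 mg/L.

C_s ≈ 11.0 mg/L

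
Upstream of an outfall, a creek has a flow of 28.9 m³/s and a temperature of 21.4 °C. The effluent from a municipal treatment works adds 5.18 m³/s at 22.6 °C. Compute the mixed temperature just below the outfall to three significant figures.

21.6 °C

Flow-weighted mixing: C = (Q_r C_r + Q_w C_w)/(Q_r + Q_w)
= (28.9×21.4 + 5.18×22.6)/(28.9 + 5.18) = 735.5/34.08 = 21.58 °C.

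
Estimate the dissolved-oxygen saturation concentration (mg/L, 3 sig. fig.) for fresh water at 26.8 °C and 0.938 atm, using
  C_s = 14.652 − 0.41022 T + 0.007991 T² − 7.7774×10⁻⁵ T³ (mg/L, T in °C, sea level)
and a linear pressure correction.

At sea level: C_s = 14.652 − 0.41022×26.8 + 0.007991×26.8² − 7.7774×10⁻⁵×26.8³ = 7.901 mg/L.
Pressure correction: C_s' = 7.901 × 0.938 = 7.411 mg/L.

C_s ≈ 7.41 mg/L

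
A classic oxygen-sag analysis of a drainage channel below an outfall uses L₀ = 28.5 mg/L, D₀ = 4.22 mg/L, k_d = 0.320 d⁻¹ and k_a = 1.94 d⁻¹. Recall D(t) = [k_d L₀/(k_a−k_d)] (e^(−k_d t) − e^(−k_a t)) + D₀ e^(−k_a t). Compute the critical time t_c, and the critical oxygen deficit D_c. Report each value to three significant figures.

With k_a/k_d = 6.062 and 1 − D₀(k_a−k_d)/(k_d L₀) = 0.2504,
t_c = ln(6.062 × 0.2504) / (1.94 − 0.320) = ln(1.518) / 1.620 = 0.4174/1.620 = 0.2577 d.
L(t_c) = L₀ e^(−k_d t_c) = 28.5 × 0.9209 = 26.24 mg/L, and at the critical point k_a D_c = k_d L, so D_c = (0.320/1.94) × 26.24 = 4.329 mg/L.

t_c ≈ 0.258 d; D_c ≈ 4.33 mg/L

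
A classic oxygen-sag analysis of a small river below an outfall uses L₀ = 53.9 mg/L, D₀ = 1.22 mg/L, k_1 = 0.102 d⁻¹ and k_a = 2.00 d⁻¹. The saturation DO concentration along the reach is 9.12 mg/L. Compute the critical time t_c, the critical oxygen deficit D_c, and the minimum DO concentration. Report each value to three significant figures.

t_c ≈ 1.28 d; D_c ≈ 2.41 mg/L; min DO ≈ 6.71 mg/L

t_c = [1/(k_a−k_1)] ln[(k_a/k_1)(1 − D₀(k_a−k_1)/(k_1 L₀))]
= [1/(2.00−0.102)] ln[(2.00/0.102)(1 − 1.22×1.898/(0.102×53.9))]
= (1/1.898) ln[19.61 × 0.5788] = 0.5269 × ln(11.35) = 0.5269 × 2.429 = 1.280 d.
D_c = (k_1/k_a) L₀ e^(−k_1 t_c) = (0.102/2.00) × 53.9 × e^(−0.102×1.280) = 0.05100 × 53.9 × 0.8776 = 2.412 mg/L.
Minimum DO = C_s − D_c = 9.12 − 2.412 = 6.708 mg/L.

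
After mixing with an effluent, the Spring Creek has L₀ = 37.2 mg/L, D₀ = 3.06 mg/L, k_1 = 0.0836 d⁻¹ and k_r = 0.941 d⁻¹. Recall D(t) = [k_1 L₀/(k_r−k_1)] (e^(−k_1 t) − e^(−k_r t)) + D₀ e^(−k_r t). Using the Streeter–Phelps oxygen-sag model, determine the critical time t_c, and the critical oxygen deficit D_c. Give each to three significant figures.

With k_r/k_1 = 11.26 and 1 − D₀(k_r−k_1)/(k_1 L₀) = 0.1564,
t_c = ln(11.26 × 0.1564) / (0.941 − 0.0836) = ln(1.760) / 0.8574 = 0.5653/0.8574 = 0.6593 d.
D_c = (k_1/k_r) L₀ e^(−k_1 t_c) = (0.0836/0.941) × 37.2 × e^(−0.0836×0.6593) = 0.08884 × 37.2 × 0.9464 = 3.128 mg/L.

t_c ≈ 0.659 d; D_c ≈ 3.13 mg/L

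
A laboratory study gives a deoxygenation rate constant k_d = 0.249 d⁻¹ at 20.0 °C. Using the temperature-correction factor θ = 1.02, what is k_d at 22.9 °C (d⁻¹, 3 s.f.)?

k_d ≈ 0.264 d⁻¹

k_d(T₂) = k_d(T₁) · θ^(T₂−T₁) = 0.249 × 1.02^(22.9−20.0)
= 0.249 × 1.02^2.90 = 0.249 × 1.059 = 0.2637 d⁻¹.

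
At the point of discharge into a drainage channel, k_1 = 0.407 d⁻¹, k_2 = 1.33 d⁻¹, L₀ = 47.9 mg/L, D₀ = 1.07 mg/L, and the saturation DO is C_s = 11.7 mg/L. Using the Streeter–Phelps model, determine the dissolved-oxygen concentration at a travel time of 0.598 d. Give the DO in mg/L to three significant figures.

k_1 L₀/(k_2−k_1) = 0.407×47.9/(1.33−0.407) = 19.50/0.9230 = 21.12 mg/L.
e^(−k_1 t) = e^(−0.407×0.5980) = 0.7840; e^(−k_2 t) = e^(−1.33×0.5980) = 0.4514.
D = 21.12 × (0.7840 − 0.4514) + 1.07 × 0.4514 = 7.024 + 0.4830 = 7.507 mg/L.
DO = C_s − D = 11.7 − 7.507 = 4.193 mg/L.

DO ≈ 4.19 mg/L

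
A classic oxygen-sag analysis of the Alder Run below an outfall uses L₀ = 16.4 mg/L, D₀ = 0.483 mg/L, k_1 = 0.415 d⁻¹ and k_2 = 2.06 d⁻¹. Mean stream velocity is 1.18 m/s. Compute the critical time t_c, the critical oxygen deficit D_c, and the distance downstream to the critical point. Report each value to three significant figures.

At the critical point dD/dt = 0, so k_1 L₀ e^(−k_1 t) = k_2 D. Substituting D(t) from the Streeter–Phelps equation and solving for t gives
t_c = ln[(k_2/k_1)(1 − D₀(k_2−k_1)/(k_1 L₀))] / (k_2−k_1).
Here k_2−k_1 = 1.645 d⁻¹ and 1 − D₀(k_2−k_1)/(k_1 L₀) = 1 − 0.483×1.645/(0.415×16.4) = 0.8833, so
t_c = ln(4.964 × 0.8833) / 1.645 = 1.478 / 1.645 = 0.8985 d.
D_c = (k_1/k_2) L₀ e^(−k_1 t_c) = (0.415/2.06) × 16.4 × e^(−0.415×0.8985) = 0.2015 × 16.4 × 0.6887 = 2.276 mg/L.
x_c = v t_c = 1.18 m/s × 0.8985 d × 86400 s/d = 91600 m ≈ 91.6 km.

t_c ≈ 0.899 d; D_c ≈ 2.28 mg/L; x_c ≈ 91.6 km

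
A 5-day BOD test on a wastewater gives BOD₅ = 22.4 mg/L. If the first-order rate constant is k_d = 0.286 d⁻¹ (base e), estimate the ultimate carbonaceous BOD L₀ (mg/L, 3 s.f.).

BOD₅ = L₀(1 − e^(−5k_d)) ⇒ L₀ = BOD₅ / (1 − e^(−5×0.286))
= 22.4 / (1 − 0.2393) = 22.4 / 0.7607 = 29.45 mg/L.

L₀ ≈ 29.4 mg/L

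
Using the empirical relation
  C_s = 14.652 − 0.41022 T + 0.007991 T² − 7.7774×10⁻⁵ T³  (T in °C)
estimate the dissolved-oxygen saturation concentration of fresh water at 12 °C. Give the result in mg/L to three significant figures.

C_s ≈ 10.7 mg/L

C_s = 14.652 − 0.41022×12 + 0.007991×12² − 7.7774×10⁻⁵×12³ = 10.75 mg/L.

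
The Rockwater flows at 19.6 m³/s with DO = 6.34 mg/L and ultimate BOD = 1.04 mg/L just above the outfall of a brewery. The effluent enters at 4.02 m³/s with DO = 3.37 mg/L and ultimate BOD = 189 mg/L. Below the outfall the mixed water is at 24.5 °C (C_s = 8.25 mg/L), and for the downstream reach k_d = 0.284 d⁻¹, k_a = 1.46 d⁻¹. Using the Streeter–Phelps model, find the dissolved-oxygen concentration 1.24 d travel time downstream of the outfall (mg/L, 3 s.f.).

DO ≈ 3.55 mg/L

Mixed DO = (19.6×6.34 + 4.02×3.37)/(19.6+4.02) = 137.8/23.62 = 5.835 mg/L.
Mixed L₀ = (19.6×1.04 + 4.02×189)/(23.62) = 780.2/23.62 = 33.03 mg/L.
Initial deficit D₀ = C_s − DO₀ = 8.25 − 5.835 = 2.415 mg/L.
D(1.24) = [0.284×33.03/(1.46−0.284)](e^(−0.284×1.24) − e^(−1.46×1.24)) + 2.415 e^(−1.46×1.24)
= 7.977 × (0.7032 − 0.1636) + 2.415 × 0.1636 = 4.699 mg/L.
DO = 8.25 − 4.699 = 3.551 mg/L.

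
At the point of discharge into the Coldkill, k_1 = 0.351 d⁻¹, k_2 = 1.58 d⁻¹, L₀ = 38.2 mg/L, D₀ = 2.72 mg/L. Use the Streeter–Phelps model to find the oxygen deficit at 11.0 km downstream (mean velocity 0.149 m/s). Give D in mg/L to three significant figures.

D ≈ 5.96 mg/L

Travel time t = x/v = 11.0 km / (0.149 m/s) = 11000 m / 0.149 m/s = 73830 s = 0.8545 d.
k_1 L₀/(k_2−k_1) = 0.351×38.2/(1.58−0.351) = 13.41/1.229 = 10.91 mg/L.
e^(−k_1 t) = e^(−0.351×0.8545) = 0.7409; e^(−k_2 t) = e^(−1.58×0.8545) = 0.2592.
D = 10.91 × (0.7409 − 0.2592) + 2.72 × 0.2592 = 5.255 + 0.7051 = 5.960 mg/L.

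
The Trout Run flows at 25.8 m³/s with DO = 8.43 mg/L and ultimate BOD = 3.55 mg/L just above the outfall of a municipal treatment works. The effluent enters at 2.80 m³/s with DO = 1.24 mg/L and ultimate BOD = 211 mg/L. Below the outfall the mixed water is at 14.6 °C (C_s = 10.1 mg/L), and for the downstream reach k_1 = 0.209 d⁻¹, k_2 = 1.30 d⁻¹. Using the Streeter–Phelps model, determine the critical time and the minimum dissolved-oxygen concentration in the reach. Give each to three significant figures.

t_c ≈ 1.00 d; minimum DO ≈ 6.99 mg/L

Mixed DO = (25.8×8.43 + 2.80×1.24)/(25.8+2.80) = 221.0/28.60 = 7.726 mg/L.
Mixed L₀ = (25.8×3.55 + 2.80×211)/(28.60) = 682.4/28.60 = 23.86 mg/L.
Initial deficit D₀ = C_s − DO₀ = 10.1 − 7.726 = 2.374 mg/L.
t_c = (1/1.091) ln[(1.30/0.209)(1 − 2.374×1.091/(0.209×23.86))] = 0.9166 × ln(2.990) = 1.004 d.
D_c = (0.209/1.30) × 23.86 × e^(−0.209×1.004) = 0.1608 × 23.86 × 0.8108 = 3.110 mg/L.
Minimum DO = 10.1 − 3.110 = 6.990 mg/L.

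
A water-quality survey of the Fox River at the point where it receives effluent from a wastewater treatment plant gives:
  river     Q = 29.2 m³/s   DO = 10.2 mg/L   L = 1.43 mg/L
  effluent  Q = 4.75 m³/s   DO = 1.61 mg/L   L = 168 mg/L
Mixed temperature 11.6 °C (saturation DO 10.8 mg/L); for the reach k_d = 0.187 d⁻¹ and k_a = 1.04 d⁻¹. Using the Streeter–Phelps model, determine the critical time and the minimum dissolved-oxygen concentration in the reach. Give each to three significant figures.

t_c ≈ 1.54 d; minimum DO ≈ 7.46 mg/L

Mixed DO = (29.2×10.2 + 4.75×1.61)/(29.2+4.75) = 305.5/33.95 = 8.998 mg/L.
Mixed L₀ = (29.2×1.43 + 4.75×168)/(33.95) = 839.8/33.95 = 24.74 mg/L.
Initial deficit D₀ = C_s − DO₀ = 10.8 − 8.998 = 1.802 mg/L.
t_c = (1/0.8530) ln[(1.04/0.187)(1 − 1.802×0.8530/(0.187×24.74))] = 1.172 × ln(3.713) = 1.538 d.
D_c = (0.187/1.04) × 24.74 × e^(−0.187×1.538) = 0.1798 × 24.74 × 0.7500 = 3.336 mg/L.
Minimum DO = 10.8 − 3.336 = 7.464 mg/L.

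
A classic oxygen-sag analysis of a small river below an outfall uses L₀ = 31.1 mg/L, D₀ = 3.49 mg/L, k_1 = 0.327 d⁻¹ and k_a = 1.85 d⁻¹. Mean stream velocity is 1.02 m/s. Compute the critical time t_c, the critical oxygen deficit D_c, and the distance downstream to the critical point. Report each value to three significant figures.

t_c ≈ 0.652 d; D_c ≈ 4.44 mg/L; x_c ≈ 57.5 km

With k_a/k_1 = 5.657 and 1 − D₀(k_a−k_1)/(k_1 L₀) = 0.4773,
t_c = ln(5.657 × 0.4773) / (1.85 − 0.327) = ln(2.701) / 1.523 = 0.9935/1.523 = 0.6523 d.
L(t_c) = L₀ e^(−k_1 t_c) = 31.1 × 0.8079 = 25.13 mg/L, and at the critical point k_a D_c = k_1 L, so D_c = (0.327/1.85) × 25.13 = 4.441 mg/L.
x_c = v t_c = 1.02 m/s × 0.6523 d × 86400 s/d = 57490 m ≈ 57.5 km.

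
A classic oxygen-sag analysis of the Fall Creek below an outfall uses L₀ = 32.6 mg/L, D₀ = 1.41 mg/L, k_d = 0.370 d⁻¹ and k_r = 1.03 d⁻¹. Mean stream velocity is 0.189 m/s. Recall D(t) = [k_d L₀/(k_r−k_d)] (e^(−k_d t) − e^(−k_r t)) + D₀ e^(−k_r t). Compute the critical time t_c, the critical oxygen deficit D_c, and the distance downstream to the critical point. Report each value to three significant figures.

t_c ≈ 1.43 d; D_c ≈ 6.90 mg/L; x_c ≈ 23.3 km

t_c = [1/(k_r−k_d)] ln[(k_r/k_d)(1 − D₀(k_r−k_d)/(k_d L₀))]
= [1/(1.03−0.370)] ln[(1.03/0.370)(1 − 1.41×0.6600/(0.370×32.6))]
= (1/0.6600) ln[2.784 × 0.9228] = 1.515 × ln(2.569) = 1.515 × 0.9435 = 1.430 d.
L(t_c) = L₀ e^(−k_d t_c) = 32.6 × 0.5892 = 19.21 mg/L, and at the critical point k_r D_c = k_d L, so D_c = (0.370/1.03) × 19.21 = 6.900 mg/L.
x_c = v t_c = 0.189 m/s × 1.430 d × 86400 s/d = 23340 m ≈ 23.3 km.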